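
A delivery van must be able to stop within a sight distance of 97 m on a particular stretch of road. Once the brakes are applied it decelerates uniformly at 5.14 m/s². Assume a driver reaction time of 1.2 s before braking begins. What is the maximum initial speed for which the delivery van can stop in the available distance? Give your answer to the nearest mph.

Stopping distance: v·t_r + v²/(2a) = 97 with t_r = 1.2 s and a = 5.140 m/s².
So v² + 12.336 v − 997.16 = 0.
Positive root: v = −a·t_r + √((a·t_r)² + 2a·d) = −6.168 + √(38.044 + 997.16) = 26.0066 m/s.
26.0066 m/s ÷ 0.44704 = 58.175 mph.

Maximum speed ≈ 58 mph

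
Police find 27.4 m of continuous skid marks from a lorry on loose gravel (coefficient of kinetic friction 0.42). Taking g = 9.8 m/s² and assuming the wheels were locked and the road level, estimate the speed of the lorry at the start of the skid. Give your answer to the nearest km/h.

Deceleration a = μg = 0.42 × 9.8 = 4.116 m/s².
v = √(2a·d) = √(2 × 4.116 × 27.4) = √225.557 = 15.0186 m/s.
= 15.0186 × 3.6 = 54.067 km/h.

Initial speed ≈ 54 km/h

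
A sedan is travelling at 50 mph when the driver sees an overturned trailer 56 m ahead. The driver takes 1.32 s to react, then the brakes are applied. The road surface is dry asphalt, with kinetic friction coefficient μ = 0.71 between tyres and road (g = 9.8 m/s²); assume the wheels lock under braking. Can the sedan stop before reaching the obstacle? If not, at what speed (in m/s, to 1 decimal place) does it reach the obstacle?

No — it strikes the obstacle at 11.4 m/s

50 mph × 0.44704 = 22.3520 m/s.
a = μg = 0.71 × 9.8 = 6.958 m/s².
Reaction distance = 22.3520 × 1.32 = 29.505 m.
Braking distance needed to stop: v²/(2a) = 499.612 / 13.916 = 35.902 m, so total needed = 29.505 + 35.902 = 65.407 m > 56 m — it cannot stop.
Distance remaining when braking begins: 56 − 29.505 = 26.495 m.
v² = v₀² − 2a·d = 499.612 − 2 × 6.958 × 26.495 = 130.908 m²/s².
v = √130.908 = 11.442 m/s.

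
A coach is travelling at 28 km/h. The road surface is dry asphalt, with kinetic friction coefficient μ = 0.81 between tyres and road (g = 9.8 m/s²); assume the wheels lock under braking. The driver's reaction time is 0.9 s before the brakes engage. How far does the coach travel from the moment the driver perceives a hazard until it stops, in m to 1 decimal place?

28 km/h ÷ 3.6 = 7.7778 m/s.
a = μg = 0.81 × 9.8 = 7.938 m/s².
Reaction distance = v·t_r = 7.7778 × 0.9 = 7.000 m.
Braking distance = v²/(2a) = 7.7778² / (2 × 7.938) = 60.494 / 15.876 = 3.810 m.
Total = 7.000 + 3.810 = 10.810 m.

Total stopping distance ≈ 10.8 m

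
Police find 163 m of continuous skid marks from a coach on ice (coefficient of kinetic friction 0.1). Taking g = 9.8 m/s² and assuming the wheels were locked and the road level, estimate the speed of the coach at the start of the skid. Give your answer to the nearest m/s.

Deceleration a = μg = 0.1 × 9.8 = 0.980 m/s².
v = √(2a·d) = √(2 × 0.980 × 163) = √319.480 = 17.8740 m/s.

Initial speed ≈ 18 m/s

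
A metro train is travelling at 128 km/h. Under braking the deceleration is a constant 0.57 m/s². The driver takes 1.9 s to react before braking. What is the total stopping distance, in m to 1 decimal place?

128 km/h ÷ 3.6 = 35.5556 m/s.
Reaction distance = v·t_r = 35.5556 × 1.9 = 67.556 m.
Braking distance = v²/(2a) = 35.5556² / (2 × 0.570) = 1264.201 / 1.140 = 1108.948 m.
Total = 67.556 + 1108.948 = 1176.504 m.

Total stopping distance ≈ 1176.5 m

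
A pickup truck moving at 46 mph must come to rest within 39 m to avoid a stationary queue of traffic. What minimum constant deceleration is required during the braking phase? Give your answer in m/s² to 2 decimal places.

46 mph × 0.44704 = 20.5638 m/s.
v² = 2a·d ⇒ a = v²/(2d) = 20.5638² / (2 × 39.000) = 422.870 / 78.000 = 5.4214 m/s².

Required deceleration ≈ 5.42 m/s²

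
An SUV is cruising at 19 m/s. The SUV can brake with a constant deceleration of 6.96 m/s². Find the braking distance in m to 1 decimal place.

Braking distance = v²/(2a) = 19.0000² / (2 × 6.960) = 361.000 / 13.920 = 25.934 m.

Braking distance ≈ 25.9 m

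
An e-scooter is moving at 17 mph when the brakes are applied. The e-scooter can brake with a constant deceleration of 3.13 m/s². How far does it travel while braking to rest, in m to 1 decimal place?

Braking distance ≈ 9.2 m

17 mph × 0.44704 = 7.5997 m/s.
Braking distance = v²/(2a) = 7.5997² / (2 × 3.130) = 57.755 / 6.260 = 9.226 m.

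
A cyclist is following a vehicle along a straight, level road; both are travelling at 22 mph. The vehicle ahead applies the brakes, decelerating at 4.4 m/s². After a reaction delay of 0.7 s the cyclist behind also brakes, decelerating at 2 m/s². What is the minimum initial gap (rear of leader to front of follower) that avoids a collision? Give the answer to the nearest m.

Minimum gap ≈ 20 m

22 mph × 0.44704 = 9.8349 m/s.
Leader travels v²/(2a_L) = 96.725 / 8.800 = 10.991 m before stopping.
Follower covers v·t_r = 9.8349 × 0.7 = 6.884 m while reacting, then v²/(2a_F) = 96.725 / 4.000 = 24.181 m while braking, for a total of 6.884 + 24.181 = 31.065 m.
Since a_F ≤ a_L and the follower starts braking later, the follower is never slower than the leader, so the closest approach is when both have stopped.
Minimum gap = 31.065 − 10.991 = 20.074 m.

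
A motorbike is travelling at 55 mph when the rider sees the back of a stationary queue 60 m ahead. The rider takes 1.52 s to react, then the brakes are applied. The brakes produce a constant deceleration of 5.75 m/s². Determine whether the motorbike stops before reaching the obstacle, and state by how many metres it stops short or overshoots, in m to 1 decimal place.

55 mph × 0.44704 = 24.5872 m/s.
Reaction distance = 24.5872 × 1.52 = 37.373 m.
Braking distance = v²/(2a) = 604.530 / 11.500 = 52.568 m.
Total stopping distance = 37.373 + 52.568 = 89.941 m, vs 60 m available — it cannot stop in time and overshoots by 89.941 − 60 = 29.941 m.

No — it overshoots by 29.9 m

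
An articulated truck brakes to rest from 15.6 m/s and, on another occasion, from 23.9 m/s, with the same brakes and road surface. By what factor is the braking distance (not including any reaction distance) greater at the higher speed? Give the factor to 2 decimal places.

Factor ≈ 2.35

Braking distance d = v²/(2a), so with a fixed, d ∝ v².
Factor = (23.9/15.6)² = 1.5321² = 2.3473.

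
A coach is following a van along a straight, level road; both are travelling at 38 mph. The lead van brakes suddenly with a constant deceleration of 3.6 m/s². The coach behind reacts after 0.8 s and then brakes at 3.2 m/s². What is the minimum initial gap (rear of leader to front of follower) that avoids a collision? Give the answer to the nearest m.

Minimum gap ≈ 19 m

38 mph × 0.44704 = 16.9875 m/s.
Leader travels v²/(2a_L) = 288.575 / 7.200 = 40.080 m before stopping.
Follower covers v·t_r = 16.9875 × 0.8 = 13.590 m while reacting, then v²/(2a_F) = 288.575 / 6.400 = 45.090 m while braking, for a total of 13.590 + 45.090 = 58.680 m.
Since a_F ≤ a_L and the follower starts braking later, the follower is never slower than the leader, so the closest approach is when both have stopped.
Minimum gap = 58.680 − 40.080 = 18.600 m.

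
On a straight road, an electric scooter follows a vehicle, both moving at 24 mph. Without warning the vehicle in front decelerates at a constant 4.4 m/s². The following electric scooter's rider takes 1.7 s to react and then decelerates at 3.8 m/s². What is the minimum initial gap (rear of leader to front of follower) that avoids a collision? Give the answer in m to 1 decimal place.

Minimum gap ≈ 20.3 m

24 mph × 0.44704 = 10.7290 m/s.
Leader travels v²/(2a_L) = 115.111 / 8.800 = 13.081 m before stopping.
Follower covers v·t_r = 10.7290 × 1.7 = 18.239 m while reacting, then v²/(2a_F) = 115.111 / 7.600 = 15.146 m while braking, for a total of 18.239 + 15.146 = 33.385 m.
Since a_F ≤ a_L and the follower starts braking later, the follower is never slower than the leader, so the closest approach is when both have stopped.
Minimum gap = 33.385 − 13.081 = 20.304 m.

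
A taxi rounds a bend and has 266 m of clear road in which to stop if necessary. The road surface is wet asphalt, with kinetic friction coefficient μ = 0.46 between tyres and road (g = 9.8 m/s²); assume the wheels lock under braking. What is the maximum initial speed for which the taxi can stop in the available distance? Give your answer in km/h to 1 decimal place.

a = μg = 0.46 × 9.8 = 4.508 m/s².
v²/(2a) = d ⇒ v = √(2 × 4.508 × 266) = √2398.26 = 48.9720 m/s.
48.9720 m/s × 3.6 = 176.299 km/h.

Maximum speed ≈ 176.3 km/h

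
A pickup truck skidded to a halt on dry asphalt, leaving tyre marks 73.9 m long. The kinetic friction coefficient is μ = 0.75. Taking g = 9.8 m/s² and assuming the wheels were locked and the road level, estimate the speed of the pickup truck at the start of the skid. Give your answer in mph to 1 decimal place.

Initial speed ≈ 73.7 mph

Deceleration a = μg = 0.75 × 9.8 = 7.350 m/s².
v = √(2a·d) = √(2 × 7.350 × 73.9) = √1086.330 = 32.9595 m/s.
= 32.9595 ÷ 0.44704 = 73.728 mph.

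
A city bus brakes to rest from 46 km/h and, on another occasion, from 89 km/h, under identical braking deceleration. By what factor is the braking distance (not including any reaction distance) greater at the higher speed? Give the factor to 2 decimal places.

Braking distance d = v²/(2a), so with a fixed, d ∝ v².
Factor = (89/46)² = 1.9348² = 3.7435.

Factor ≈ 3.74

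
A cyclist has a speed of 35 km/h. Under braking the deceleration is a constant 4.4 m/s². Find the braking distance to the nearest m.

Braking distance ≈ 11 m

35 km/h ÷ 3.6 = 9.7222 m/s.
Braking distance = v²/(2a) = 9.7222² / (2 × 4.400) = 94.521 / 8.800 = 10.741 m.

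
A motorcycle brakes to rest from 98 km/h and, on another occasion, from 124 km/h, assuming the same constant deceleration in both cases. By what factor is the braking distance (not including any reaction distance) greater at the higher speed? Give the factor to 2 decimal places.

Braking distance d = v²/(2a), so with a fixed, d ∝ v².
Factor = (124/98)² = 1.2653² = 1.6010.

Factor ≈ 1.60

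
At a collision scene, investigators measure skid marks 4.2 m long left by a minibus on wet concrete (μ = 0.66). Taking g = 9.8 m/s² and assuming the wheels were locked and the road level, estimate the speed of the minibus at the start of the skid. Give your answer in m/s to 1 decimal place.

Deceleration a = μg = 0.66 × 9.8 = 6.468 m/s².
v = √(2a·d) = √(2 × 6.468 × 4.2) = √54.331 = 7.3710 m/s.

Initial speed ≈ 7.4 m/s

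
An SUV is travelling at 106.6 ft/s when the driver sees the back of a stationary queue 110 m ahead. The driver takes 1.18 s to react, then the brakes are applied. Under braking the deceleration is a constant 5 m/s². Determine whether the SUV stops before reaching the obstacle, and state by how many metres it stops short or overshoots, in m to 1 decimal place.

106.6 ft/s × 0.3048 = 32.4917 m/s.
Reaction distance = 32.4917 × 1.18 = 38.340 m.
Braking distance = v²/(2a) = 1055.711 / 10.000 = 105.571 m.
Total stopping distance = 38.340 + 105.571 = 143.911 m, vs 110 m available — it cannot stop in time and overshoots by 143.911 − 110 = 33.911 m.

No — it overshoots by 33.9 m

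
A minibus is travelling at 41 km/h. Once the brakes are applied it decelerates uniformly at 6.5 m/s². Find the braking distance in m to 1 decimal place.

41 km/h ÷ 3.6 = 11.3889 m/s.
Braking distance = v²/(2a) = 11.3889² / (2 × 6.500) = 129.707 / 13.000 = 9.977 m.

Braking distance ≈ 10.0 m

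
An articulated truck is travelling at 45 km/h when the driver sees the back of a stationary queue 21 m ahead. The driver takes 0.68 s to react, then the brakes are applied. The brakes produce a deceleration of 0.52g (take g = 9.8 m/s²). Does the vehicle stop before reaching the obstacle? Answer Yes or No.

45 km/h ÷ 3.6 = 12.5000 m/s.
a = 0.52 × 9.8 = 5.096 m/s².
Reaction distance = 12.5000 × 0.68 = 8.500 m.
Braking distance = v²/(2a) = 156.250 / 10.192 = 15.331 m.
Total stopping distance = 8.500 + 15.331 = 23.831 m, vs 21 m available — it cannot stop in time and overshoots by 23.831 − 21 = 2.831 m.

No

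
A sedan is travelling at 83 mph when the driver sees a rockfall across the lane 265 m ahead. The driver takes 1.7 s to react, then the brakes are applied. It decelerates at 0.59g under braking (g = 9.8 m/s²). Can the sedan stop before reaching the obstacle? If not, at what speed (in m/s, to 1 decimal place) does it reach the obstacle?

83 mph × 0.44704 = 37.1043 m/s.
a = 0.59 × 9.8 = 5.782 m/s².
Reaction distance = 37.1043 × 1.7 = 63.077 m.
Braking distance = v²/(2a) = 1376.729 / 11.564 = 119.053 m.
Total stopping distance = 63.077 + 119.053 = 182.130 m, vs 265 m available — it stops with 265 − 182.130 = 82.870 m to spare.

Yes — it stops about 82.9 m short of the obstacle, so it never reaches it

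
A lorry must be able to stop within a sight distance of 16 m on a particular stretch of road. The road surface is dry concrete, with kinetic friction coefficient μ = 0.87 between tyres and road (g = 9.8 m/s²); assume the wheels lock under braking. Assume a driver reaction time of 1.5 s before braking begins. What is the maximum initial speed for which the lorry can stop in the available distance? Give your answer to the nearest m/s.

a = μg = 0.87 × 9.8 = 8.526 m/s².
Stopping distance: v·t_r + v²/(2a) = 16 with t_r = 1.5 s and a = 8.526 m/s².
So v² + 25.578 v − 272.83 = 0.
Positive root: v = −a·t_r + √((a·t_r)² + 2a·d) = −12.789 + √(163.559 + 272.83) = 8.1009 m/s.

Maximum speed ≈ 8 m/s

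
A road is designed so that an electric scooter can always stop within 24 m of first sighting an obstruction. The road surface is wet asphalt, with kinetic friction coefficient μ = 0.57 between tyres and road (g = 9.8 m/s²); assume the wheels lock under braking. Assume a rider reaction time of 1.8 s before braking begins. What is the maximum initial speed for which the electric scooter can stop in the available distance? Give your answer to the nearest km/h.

Maximum speed ≈ 33 km/h

a = μg = 0.57 × 9.8 = 5.586 m/s².
Stopping distance: v·t_r + v²/(2a) = 24 with t_r = 1.8 s and a = 5.586 m/s².
So v² + 20.110 v − 268.13 = 0.
Positive root: v = −a·t_r + √((a·t_r)² + 2a·d) = −10.055 + √(101.103 + 268.13) = 9.1604 m/s.
9.1604 m/s × 3.6 = 32.977 km/h.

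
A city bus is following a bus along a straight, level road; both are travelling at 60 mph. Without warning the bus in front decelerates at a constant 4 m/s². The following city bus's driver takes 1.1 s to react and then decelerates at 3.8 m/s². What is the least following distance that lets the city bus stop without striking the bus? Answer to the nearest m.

60 mph × 0.44704 = 26.8224 m/s.
Leader travels v²/(2a_L) = 719.441 / 8.000 = 89.930 m before stopping.
Follower covers v·t_r = 26.8224 × 1.1 = 29.505 m while reacting, then v²/(2a_F) = 719.441 / 7.600 = 94.663 m while braking, for a total of 29.505 + 94.663 = 124.168 m.
Since a_F ≤ a_L and the follower starts braking later, the follower is never slower than the leader, so the closest approach is when both have stopped.
Minimum gap = 124.168 − 89.930 = 34.238 m.

Minimum gap ≈ 34 m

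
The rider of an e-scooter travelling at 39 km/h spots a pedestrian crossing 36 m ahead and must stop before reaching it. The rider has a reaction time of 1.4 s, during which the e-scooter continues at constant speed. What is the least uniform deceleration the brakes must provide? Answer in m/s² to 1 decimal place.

39 km/h ÷ 3.6 = 10.8333 m/s.
Distance covered during reaction = 10.8333 × 1.4 = 15.167 m.
Distance available for braking: 36 − 15.167 = 20.833 m.
v² = 2a·d ⇒ a = v²/(2d) = 10.8333² / (2 × 20.833) = 117.360 / 41.666 = 2.8167 m/s².

Required deceleration ≈ 2.8 m/s²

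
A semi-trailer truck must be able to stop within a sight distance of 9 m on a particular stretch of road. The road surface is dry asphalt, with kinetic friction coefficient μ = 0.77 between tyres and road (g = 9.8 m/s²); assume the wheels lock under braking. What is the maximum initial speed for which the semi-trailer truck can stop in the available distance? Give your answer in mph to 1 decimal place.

a = μg = 0.77 × 9.8 = 7.546 m/s².
v²/(2a) = d ⇒ v = √(2 × 7.546 × 9) = √135.83 = 11.6546 m/s.
11.6546 m/s ÷ 0.44704 = 26.071 mph.

Maximum speed ≈ 26.1 mph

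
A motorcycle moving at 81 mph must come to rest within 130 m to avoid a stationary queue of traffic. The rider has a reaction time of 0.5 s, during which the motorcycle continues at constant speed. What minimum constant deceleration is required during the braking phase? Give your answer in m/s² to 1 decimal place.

Required deceleration ≈ 5.9 m/s²

81 mph × 0.44704 = 36.2102 m/s.
Distance covered during reaction = 36.2102 × 0.5 = 18.105 m.
Distance available for braking: 130 − 18.105 = 111.895 m.
v² = 2a·d ⇒ a = v²/(2d) = 36.2102² / (2 × 111.895) = 1311.179 / 223.790 = 5.8590 m/s².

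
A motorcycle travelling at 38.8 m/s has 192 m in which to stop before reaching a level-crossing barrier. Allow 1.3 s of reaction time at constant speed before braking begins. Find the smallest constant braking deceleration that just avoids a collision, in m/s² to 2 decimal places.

Required deceleration ≈ 5.32 m/s²

Distance covered during reaction = 38.8000 × 1.3 = 50.440 m.
Distance available for braking: 192 − 50.440 = 141.560 m.
v² = 2a·d ⇒ a = v²/(2d) = 38.8000² / (2 × 141.560) = 1505.440 / 283.120 = 5.3173 m/s².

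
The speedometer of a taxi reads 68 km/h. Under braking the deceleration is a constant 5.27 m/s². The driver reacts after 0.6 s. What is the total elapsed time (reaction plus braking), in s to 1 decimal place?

68 km/h ÷ 3.6 = 18.8889 m/s.
Braking time = v/a = 18.8889 / 5.270 = 3.584 s.
Total = 0.6 + 3.584 = 4.184 s.

Total time ≈ 4.2 s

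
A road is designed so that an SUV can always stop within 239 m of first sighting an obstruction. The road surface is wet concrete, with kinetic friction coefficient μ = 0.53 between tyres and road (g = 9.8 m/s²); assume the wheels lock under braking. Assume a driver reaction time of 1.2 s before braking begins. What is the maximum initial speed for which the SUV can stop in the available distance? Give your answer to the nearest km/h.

a = μg = 0.53 × 9.8 = 5.194 m/s².
Stopping distance: v·t_r + v²/(2a) = 239 with t_r = 1.2 s and a = 5.194 m/s².
So v² + 12.466 v − 2482.73 = 0.
Positive root: v = −a·t_r + √((a·t_r)² + 2a·d) = −6.233 + √(38.850 + 2482.73) = 43.9823 m/s.
43.9823 m/s × 3.6 = 158.336 km/h.

Maximum speed ≈ 158 km/h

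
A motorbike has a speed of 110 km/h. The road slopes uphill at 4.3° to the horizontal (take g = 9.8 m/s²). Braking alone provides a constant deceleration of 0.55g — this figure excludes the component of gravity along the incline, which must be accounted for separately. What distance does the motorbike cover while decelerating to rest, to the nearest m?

110 km/h ÷ 3.6 = 30.5556 m/s.
a = 0.55 × 9.8 = 5.390 m/s².
Gravity along the uphill slope adds to the braking deceleration: a_eff = 5.390 + 9.8·sin 4.3° = 5.390 + 0.735 = 6.125 m/s².
Braking distance = v²/(2a) = 30.5556² / (2 × 6.125) = 933.645 / 12.250 = 76.216 m.

Braking distance ≈ 76 m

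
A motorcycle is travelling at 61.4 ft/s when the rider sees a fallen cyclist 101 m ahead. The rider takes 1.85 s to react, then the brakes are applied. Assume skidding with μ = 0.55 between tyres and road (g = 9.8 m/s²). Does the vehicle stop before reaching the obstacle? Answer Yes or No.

61.4 ft/s × 0.3048 = 18.7147 m/s.
a = μg = 0.55 × 9.8 = 5.390 m/s².
Reaction distance = 18.7147 × 1.85 = 34.622 m.
Braking distance = v²/(2a) = 350.240 / 10.780 = 32.490 m.
Total stopping distance = 34.622 + 32.490 = 67.112 m, vs 101 m available — it stops with 101 − 67.112 = 33.888 m to spare.

Yes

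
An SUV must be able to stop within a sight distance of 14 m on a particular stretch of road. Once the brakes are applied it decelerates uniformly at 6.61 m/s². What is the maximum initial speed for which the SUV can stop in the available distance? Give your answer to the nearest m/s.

Maximum speed ≈ 14 m/s

v²/(2a) = d ⇒ v = √(2 × 6.610 × 14) = √185.08 = 13.6044 m/s.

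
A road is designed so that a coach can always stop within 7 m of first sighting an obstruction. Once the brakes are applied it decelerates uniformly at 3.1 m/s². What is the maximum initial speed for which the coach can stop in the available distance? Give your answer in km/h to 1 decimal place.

v²/(2a) = d ⇒ v = √(2 × 3.100 × 7) = √43.40 = 6.5879 m/s.
6.5879 m/s × 3.6 = 23.716 km/h.

Maximum speed ≈ 23.7 km/h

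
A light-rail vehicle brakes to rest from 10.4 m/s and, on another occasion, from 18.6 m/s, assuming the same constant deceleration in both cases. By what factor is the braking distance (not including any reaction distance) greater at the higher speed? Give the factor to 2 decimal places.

Braking distance d = v²/(2a), so with a fixed, d ∝ v².
Factor = (18.6/10.4)² = 1.7885² = 3.1987.

Factor ≈ 3.20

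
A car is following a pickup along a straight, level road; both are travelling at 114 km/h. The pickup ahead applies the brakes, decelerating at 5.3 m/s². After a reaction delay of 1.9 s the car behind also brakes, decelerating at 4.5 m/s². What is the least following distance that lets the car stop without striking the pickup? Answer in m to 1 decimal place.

114 km/h ÷ 3.6 = 31.6667 m/s.
Leader travels v²/(2a_L) = 1002.780 / 10.600 = 94.602 m before stopping.
Follower covers v·t_r = 31.6667 × 1.9 = 60.167 m while reacting, then v²/(2a_F) = 1002.780 / 9.000 = 111.420 m while braking, for a total of 60.167 + 111.420 = 171.587 m.
Since a_F ≤ a_L and the follower starts braking later, the follower is never slower than the leader, so the closest approach is when both have stopped.
Minimum gap = 171.587 − 94.602 = 76.985 m.

Minimum gap ≈ 77.0 m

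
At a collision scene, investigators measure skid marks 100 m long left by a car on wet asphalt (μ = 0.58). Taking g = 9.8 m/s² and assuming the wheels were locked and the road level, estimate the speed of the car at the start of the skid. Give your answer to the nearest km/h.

Initial speed ≈ 121 km/h

Deceleration a = μg = 0.58 × 9.8 = 5.684 m/s².
v = √(2a·d) = √(2 × 5.684 × 100) = √1136.800 = 33.7165 m/s.
= 33.7165 × 3.6 = 121.379 km/h.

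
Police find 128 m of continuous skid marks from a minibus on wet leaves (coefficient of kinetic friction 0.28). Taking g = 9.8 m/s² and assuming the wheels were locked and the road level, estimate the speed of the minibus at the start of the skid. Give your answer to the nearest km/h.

Deceleration a = μg = 0.28 × 9.8 = 2.744 m/s².
v = √(2a·d) = √(2 × 2.744 × 128) = √702.464 = 26.5040 m/s.
= 26.5040 × 3.6 = 95.414 km/h.

Initial speed ≈ 95 km/h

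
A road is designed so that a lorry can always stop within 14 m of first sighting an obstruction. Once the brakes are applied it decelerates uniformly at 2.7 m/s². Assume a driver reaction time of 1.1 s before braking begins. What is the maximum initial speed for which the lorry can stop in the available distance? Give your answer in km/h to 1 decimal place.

Maximum speed ≈ 22.4 km/h

Stopping distance: v·t_r + v²/(2a) = 14 with t_r = 1.1 s and a = 2.700 m/s².
So v² + 5.940 v − 75.60 = 0.
Positive root: v = −a·t_r + √((a·t_r)² + 2a·d) = −2.970 + √(8.821 + 75.60) = 6.2181 m/s.
6.2181 m/s × 3.6 = 22.385 km/h.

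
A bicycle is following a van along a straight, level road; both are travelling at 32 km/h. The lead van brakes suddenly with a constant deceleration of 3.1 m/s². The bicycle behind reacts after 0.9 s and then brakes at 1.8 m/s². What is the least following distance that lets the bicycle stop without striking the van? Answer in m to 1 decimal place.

Minimum gap ≈ 17.2 m

32 km/h ÷ 3.6 = 8.8889 m/s.
Leader travels v²/(2a_L) = 79.013 / 6.200 = 12.744 m before stopping.
Follower covers v·t_r = 8.8889 × 0.9 = 8.000 m while reacting, then v²/(2a_F) = 79.013 / 3.600 = 21.948 m while braking, for a total of 8.000 + 21.948 = 29.948 m.
Since a_F ≤ a_L and the follower starts braking later, the follower is never slower than the leader, so the closest approach is when both have stopped.
Minimum gap = 29.948 − 12.744 = 17.204 m.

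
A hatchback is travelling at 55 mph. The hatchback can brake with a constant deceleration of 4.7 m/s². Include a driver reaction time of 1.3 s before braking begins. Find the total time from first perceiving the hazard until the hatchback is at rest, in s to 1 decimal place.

55 mph × 0.44704 = 24.5872 m/s.
Braking time = v/a = 24.5872 / 4.700 = 5.231 s.
Total = 1.3 + 5.231 = 6.531 s.

Total time ≈ 6.5 s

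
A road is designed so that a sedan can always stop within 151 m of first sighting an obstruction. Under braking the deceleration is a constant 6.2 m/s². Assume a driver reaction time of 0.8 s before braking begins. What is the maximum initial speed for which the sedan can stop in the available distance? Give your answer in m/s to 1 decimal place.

Stopping distance: v·t_r + v²/(2a) = 151 with t_r = 0.8 s and a = 6.200 m/s².
So v² + 9.920 v − 1872.40 = 0.
Positive root: v = −a·t_r + √((a·t_r)² + 2a·d) = −4.960 + √(24.602 + 1872.40) = 38.5946 m/s.

Maximum speed ≈ 38.6 m/s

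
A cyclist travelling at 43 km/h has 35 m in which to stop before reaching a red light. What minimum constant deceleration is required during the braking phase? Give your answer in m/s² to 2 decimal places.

Required deceleration ≈ 2.04 m/s²

43 km/h ÷ 3.6 = 11.9444 m/s.
v² = 2a·d ⇒ a = v²/(2d) = 11.9444² / (2 × 35.000) = 142.669 / 70.000 = 2.0381 m/s².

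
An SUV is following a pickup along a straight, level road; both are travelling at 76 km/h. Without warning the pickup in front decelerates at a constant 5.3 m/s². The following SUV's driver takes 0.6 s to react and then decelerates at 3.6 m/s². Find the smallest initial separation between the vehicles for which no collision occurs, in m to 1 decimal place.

76 km/h ÷ 3.6 = 21.1111 m/s.
Leader travels v²/(2a_L) = 445.679 / 10.600 = 42.045 m before stopping.
Follower covers v·t_r = 21.1111 × 0.6 = 12.667 m while reacting, then v²/(2a_F) = 445.679 / 7.200 = 61.900 m while braking, for a total of 12.667 + 61.900 = 74.567 m.
Since a_F ≤ a_L and the follower starts braking later, the follower is never slower than the leader, so the closest approach is when both have stopped.
Minimum gap = 74.567 − 42.045 = 32.522 m.

Minimum gap ≈ 32.5 m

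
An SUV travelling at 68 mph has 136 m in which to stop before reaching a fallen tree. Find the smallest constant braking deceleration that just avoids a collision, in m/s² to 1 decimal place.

68 mph × 0.44704 = 30.3987 m/s.
v² = 2a·d ⇒ a = v²/(2d) = 30.3987² / (2 × 136.000) = 924.081 / 272.000 = 3.3974 m/s².

Required deceleration ≈ 3.4 m/s²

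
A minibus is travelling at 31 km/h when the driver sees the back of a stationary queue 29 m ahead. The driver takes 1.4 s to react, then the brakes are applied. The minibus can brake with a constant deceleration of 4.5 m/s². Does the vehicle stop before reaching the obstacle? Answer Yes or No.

Yes

31 km/h ÷ 3.6 = 8.6111 m/s.
Reaction distance = 8.6111 × 1.4 = 12.056 m.
Braking distance = v²/(2a) = 74.151 / 9.000 = 8.239 m.
Total stopping distance = 12.056 + 8.239 = 20.295 m, vs 29 m available — it stops with 29 − 20.295 = 8.705 m to spare.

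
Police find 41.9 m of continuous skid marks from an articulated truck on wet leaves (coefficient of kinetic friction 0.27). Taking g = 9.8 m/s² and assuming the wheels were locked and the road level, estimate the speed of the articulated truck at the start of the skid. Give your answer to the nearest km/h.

Initial speed ≈ 54 km/h

Deceleration a = μg = 0.27 × 9.8 = 2.646 m/s².
v = √(2a·d) = √(2 × 2.646 × 41.9) = √221.735 = 14.8908 m/s.
= 14.8908 × 3.6 = 53.607 km/h.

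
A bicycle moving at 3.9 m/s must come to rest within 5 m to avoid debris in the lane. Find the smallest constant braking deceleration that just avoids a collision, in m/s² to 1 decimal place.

v² = 2a·d ⇒ a = v²/(2d) = 3.9000² / (2 × 5.000) = 15.210 / 10.000 = 1.5210 m/s².

Required deceleration ≈ 1.5 m/s²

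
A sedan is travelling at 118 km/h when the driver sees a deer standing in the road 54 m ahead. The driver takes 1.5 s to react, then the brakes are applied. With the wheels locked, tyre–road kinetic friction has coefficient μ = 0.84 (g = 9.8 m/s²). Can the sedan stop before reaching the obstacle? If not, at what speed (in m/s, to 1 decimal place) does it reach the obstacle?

118 km/h ÷ 3.6 = 32.7778 m/s.
a = μg = 0.84 × 9.8 = 8.232 m/s².
Reaction distance = 32.7778 × 1.5 = 49.167 m.
Braking distance needed to stop: v²/(2a) = 1074.384 / 16.464 = 65.257 m, so total needed = 49.167 + 65.257 = 114.424 m > 54 m — it cannot stop.
Distance remaining when braking begins: 54 − 49.167 = 4.833 m.
v² = v₀² − 2a·d = 1074.384 − 2 × 8.232 × 4.833 = 994.813 m²/s².
v = √994.813 = 31.541 m/s.

No — it strikes the obstacle at 31.5 m/s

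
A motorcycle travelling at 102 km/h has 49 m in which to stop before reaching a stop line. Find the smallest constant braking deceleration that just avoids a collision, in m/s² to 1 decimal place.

102 km/h ÷ 3.6 = 28.3333 m/s.
v² = 2a·d ⇒ a = v²/(2d) = 28.3333² / (2 × 49.000) = 802.776 / 98.000 = 8.1916 m/s².

Required deceleration ≈ 8.2 m/s²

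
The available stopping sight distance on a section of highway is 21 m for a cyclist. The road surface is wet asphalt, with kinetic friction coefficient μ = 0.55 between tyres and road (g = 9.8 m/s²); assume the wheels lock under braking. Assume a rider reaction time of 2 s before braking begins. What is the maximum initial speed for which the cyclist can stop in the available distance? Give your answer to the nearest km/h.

Maximum speed ≈ 28 km/h

a = μg = 0.55 × 9.8 = 5.390 m/s².
Stopping distance: v·t_r + v²/(2a) = 21 with t_r = 2 s and a = 5.390 m/s².
So v² + 21.560 v − 226.38 = 0.
Positive root: v = −a·t_r + √((a·t_r)² + 2a·d) = −10.780 + √(116.208 + 226.38) = 7.7291 m/s.
7.7291 m/s × 3.6 = 27.825 km/h.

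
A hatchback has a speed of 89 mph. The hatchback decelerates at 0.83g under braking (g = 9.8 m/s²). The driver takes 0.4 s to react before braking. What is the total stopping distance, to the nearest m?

89 mph × 0.44704 = 39.7866 m/s.
a = 0.83 × 9.8 = 8.134 m/s².
Reaction distance = v·t_r = 39.7866 × 0.4 = 15.915 m.
Braking distance = v²/(2a) = 39.7866² / (2 × 8.134) = 1582.974 / 16.268 = 97.306 m.
Total = 15.915 + 97.306 = 113.221 m.

Total stopping distance ≈ 113 m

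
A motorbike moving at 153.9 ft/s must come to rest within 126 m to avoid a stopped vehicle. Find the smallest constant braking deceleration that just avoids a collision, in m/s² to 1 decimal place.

153.9 ft/s × 0.3048 = 46.9087 m/s.
v² = 2a·d ⇒ a = v²/(2d) = 46.9087² / (2 × 126.000) = 2200.426 / 252.000 = 8.7318 m/s².

Required deceleration ≈ 8.7 m/s²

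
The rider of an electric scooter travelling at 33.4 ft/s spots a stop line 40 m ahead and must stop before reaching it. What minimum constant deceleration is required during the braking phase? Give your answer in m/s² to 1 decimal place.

Required deceleration ≈ 1.3 m/s²

33.4 ft/s × 0.3048 = 10.1803 m/s.
v² = 2a·d ⇒ a = v²/(2d) = 10.1803² / (2 × 40.000) = 103.639 / 80.000 = 1.2955 m/s².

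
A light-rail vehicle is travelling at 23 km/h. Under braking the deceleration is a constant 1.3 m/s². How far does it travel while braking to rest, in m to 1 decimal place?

23 km/h ÷ 3.6 = 6.3889 m/s.
Braking distance = v²/(2a) = 6.3889² / (2 × 1.300) = 40.818 / 2.600 = 15.699 m.

Braking distance ≈ 15.7 m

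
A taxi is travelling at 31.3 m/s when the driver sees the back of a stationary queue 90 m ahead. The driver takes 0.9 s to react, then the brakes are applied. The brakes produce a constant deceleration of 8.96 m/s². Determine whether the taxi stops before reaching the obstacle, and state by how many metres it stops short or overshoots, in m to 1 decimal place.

Yes — it stops 7.2 m short of the obstacle

Reaction distance = 31.3000 × 0.9 = 28.170 m.
Braking distance = v²/(2a) = 979.690 / 17.920 = 54.670 m.
Total stopping distance = 28.170 + 54.670 = 82.840 m, vs 90 m available — it stops with 90 − 82.840 = 7.160 m to spare.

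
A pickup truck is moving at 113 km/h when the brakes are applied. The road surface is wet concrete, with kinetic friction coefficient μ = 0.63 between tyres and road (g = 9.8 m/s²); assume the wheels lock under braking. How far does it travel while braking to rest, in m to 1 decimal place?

113 km/h ÷ 3.6 = 31.3889 m/s.
a = μg = 0.63 × 9.8 = 6.174 m/s².
Braking distance = v²/(2a) = 31.3889² / (2 × 6.174) = 985.263 / 12.348 = 79.791 m.

Braking distance ≈ 79.8 m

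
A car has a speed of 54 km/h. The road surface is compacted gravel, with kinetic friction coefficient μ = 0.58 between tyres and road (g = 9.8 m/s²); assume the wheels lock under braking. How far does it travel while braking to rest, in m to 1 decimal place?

54 km/h ÷ 3.6 = 15.0000 m/s.
a = μg = 0.58 × 9.8 = 5.684 m/s².
Braking distance = v²/(2a) = 15.0000² / (2 × 5.684) = 225.000 / 11.368 = 19.792 m.

Braking distance ≈ 19.8 m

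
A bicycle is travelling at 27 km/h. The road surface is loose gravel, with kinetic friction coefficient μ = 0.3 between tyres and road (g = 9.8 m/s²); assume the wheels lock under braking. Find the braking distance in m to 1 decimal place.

Braking distance ≈ 9.6 m

27 km/h ÷ 3.6 = 7.5000 m/s.
a = μg = 0.3 × 9.8 = 2.940 m/s².
Braking distance = v²/(2a) = 7.5000² / (2 × 2.940) = 56.250 / 5.880 = 9.566 m.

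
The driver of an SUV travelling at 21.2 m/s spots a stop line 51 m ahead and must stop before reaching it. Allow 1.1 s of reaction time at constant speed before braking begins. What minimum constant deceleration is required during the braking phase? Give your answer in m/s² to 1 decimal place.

Distance covered during reaction = 21.2000 × 1.1 = 23.320 m.
Distance available for braking: 51 − 23.320 = 27.680 m.
v² = 2a·d ⇒ a = v²/(2d) = 21.2000² / (2 × 27.680) = 449.440 / 55.360 = 8.1185 m/s².

Required deceleration ≈ 8.1 m/s²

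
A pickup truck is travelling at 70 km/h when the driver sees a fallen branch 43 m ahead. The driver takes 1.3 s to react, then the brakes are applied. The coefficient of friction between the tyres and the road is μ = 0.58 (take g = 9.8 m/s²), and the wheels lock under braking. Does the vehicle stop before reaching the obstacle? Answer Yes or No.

No

70 km/h ÷ 3.6 = 19.4444 m/s.
a = μg = 0.58 × 9.8 = 5.684 m/s².
Reaction distance = 19.4444 × 1.3 = 25.278 m.
Braking distance = v²/(2a) = 378.085 / 11.368 = 33.259 m.
Total stopping distance = 25.278 + 33.259 = 58.537 m, vs 43 m available — it cannot stop in time and overshoots by 58.537 − 43 = 15.537 m.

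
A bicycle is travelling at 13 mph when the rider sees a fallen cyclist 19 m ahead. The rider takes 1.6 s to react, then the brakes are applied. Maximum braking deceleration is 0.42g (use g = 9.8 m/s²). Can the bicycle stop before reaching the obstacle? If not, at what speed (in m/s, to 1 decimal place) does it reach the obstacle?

13 mph × 0.44704 = 5.8115 m/s.
a = 0.42 × 9.8 = 4.116 m/s².
Reaction distance = 5.8115 × 1.6 = 9.298 m.
Braking distance = v²/(2a) = 33.774 / 8.232 = 4.103 m.
Total stopping distance = 9.298 + 4.103 = 13.401 m, vs 19 m available — it stops with 19 − 13.401 = 5.599 m to spare.

Yes — it stops about 5.6 m short of the obstacle, so it never reaches it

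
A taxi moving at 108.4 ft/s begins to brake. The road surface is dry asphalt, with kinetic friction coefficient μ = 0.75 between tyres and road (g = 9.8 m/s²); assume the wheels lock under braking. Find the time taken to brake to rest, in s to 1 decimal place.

Braking time ≈ 4.5 s

108.4 ft/s × 0.3048 = 33.0403 m/s.
a = μg = 0.75 × 9.8 = 7.350 m/s².
Braking time = v/a = 33.0403 / 7.350 = 4.495 s.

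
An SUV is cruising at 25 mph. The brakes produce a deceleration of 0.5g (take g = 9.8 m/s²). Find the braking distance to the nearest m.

Braking distance ≈ 13 m

25 mph × 0.44704 = 11.1760 m/s.
a = 0.5 × 9.8 = 4.900 m/s².
Braking distance = v²/(2a) = 11.1760² / (2 × 4.900) = 124.903 / 9.800 = 12.745 m.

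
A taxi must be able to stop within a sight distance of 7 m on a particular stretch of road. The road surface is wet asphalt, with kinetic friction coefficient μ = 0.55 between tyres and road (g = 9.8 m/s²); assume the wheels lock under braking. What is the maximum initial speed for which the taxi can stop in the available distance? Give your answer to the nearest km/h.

a = μg = 0.55 × 9.8 = 5.390 m/s².
v²/(2a) = d ⇒ v = √(2 × 5.390 × 7) = √75.46 = 8.6868 m/s.
8.6868 m/s × 3.6 = 31.272 km/h.

Maximum speed ≈ 31 km/h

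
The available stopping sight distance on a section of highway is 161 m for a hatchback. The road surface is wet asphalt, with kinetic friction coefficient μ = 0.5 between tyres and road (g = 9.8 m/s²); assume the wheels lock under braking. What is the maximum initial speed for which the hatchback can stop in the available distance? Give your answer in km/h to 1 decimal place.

a = μg = 0.5 × 9.8 = 4.900 m/s².
v²/(2a) = d ⇒ v = √(2 × 4.900 × 161) = √1577.80 = 39.7215 m/s.
39.7215 m/s × 3.6 = 142.997 km/h.

Maximum speed ≈ 143.0 km/h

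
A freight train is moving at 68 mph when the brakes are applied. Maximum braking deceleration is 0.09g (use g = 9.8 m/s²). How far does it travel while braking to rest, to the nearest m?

68 mph × 0.44704 = 30.3987 m/s.
a = 0.09 × 9.8 = 0.882 m/s².
Braking distance = v²/(2a) = 30.3987² / (2 × 0.882) = 924.081 / 1.764 = 523.855 m.

Braking distance ≈ 524 m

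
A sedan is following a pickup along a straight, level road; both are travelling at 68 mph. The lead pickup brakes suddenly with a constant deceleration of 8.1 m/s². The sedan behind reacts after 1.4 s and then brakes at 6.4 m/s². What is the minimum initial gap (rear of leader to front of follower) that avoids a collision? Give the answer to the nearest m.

68 mph × 0.44704 = 30.3987 m/s.
Leader travels v²/(2a_L) = 924.081 / 16.200 = 57.042 m before stopping.
Follower covers v·t_r = 30.3987 × 1.4 = 42.558 m while reacting, then v²/(2a_F) = 924.081 / 12.800 = 72.194 m while braking, for a total of 42.558 + 72.194 = 114.752 m.
Since a_F ≤ a_L and the follower starts braking later, the follower is never slower than the leader, so the closest approach is when both have stopped.
Minimum gap = 114.752 − 57.042 = 57.710 m.

Minimum gap ≈ 58 m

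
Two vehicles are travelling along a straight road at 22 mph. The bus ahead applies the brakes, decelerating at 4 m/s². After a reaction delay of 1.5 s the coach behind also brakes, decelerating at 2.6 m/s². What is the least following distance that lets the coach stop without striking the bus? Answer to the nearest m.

22 mph × 0.44704 = 9.8349 m/s.
Leader travels v²/(2a_L) = 96.725 / 8.000 = 12.091 m before stopping.
Follower covers v·t_r = 9.8349 × 1.5 = 14.752 m while reacting, then v²/(2a_F) = 96.725 / 5.200 = 18.601 m while braking, for a total of 14.752 + 18.601 = 33.353 m.
Since a_F ≤ a_L and the follower starts braking later, the follower is never slower than the leader, so the closest approach is when both have stopped.
Minimum gap = 33.353 − 12.091 = 21.262 m.

Minimum gap ≈ 21 m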